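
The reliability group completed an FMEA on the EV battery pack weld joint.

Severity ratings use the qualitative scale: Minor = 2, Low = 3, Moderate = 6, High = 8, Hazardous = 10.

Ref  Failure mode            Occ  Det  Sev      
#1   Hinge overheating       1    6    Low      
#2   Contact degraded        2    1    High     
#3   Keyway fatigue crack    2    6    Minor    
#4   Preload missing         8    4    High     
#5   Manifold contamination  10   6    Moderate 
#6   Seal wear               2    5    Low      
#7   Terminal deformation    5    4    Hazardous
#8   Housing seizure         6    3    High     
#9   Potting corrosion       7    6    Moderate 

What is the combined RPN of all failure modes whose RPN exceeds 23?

RPN = Severity × Occurrence × Detection:
  #1: 3 × 1 × 6 = 18
  #2: 8 × 2 × 1 = 16
  #3: 2 × 2 × 6 = 24
  #4: 8 × 8 × 4 = 256
  #5: 6 × 10 × 6 = 360
  #6: 3 × 2 × 5 = 30
  #7: 10 × 5 × 4 = 200
  #8: 8 × 6 × 3 = 144
  #9: 6 × 7 × 6 = 252
RPN > 23: #3 (24), #4 (256), #5 (360), #6 (30), #7 (200), #8 (144), #9 (252).
Sum: 24 + 256 + 360 + 30 + 200 + 144 + 252 = 1266.

1266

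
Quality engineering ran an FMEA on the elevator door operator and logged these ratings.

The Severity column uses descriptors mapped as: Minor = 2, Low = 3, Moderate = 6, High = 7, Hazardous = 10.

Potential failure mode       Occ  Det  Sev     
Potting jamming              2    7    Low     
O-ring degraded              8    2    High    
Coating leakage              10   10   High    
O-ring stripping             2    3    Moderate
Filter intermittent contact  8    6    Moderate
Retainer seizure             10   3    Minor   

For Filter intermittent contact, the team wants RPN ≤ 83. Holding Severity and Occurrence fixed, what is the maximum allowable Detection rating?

1

Filter intermittent contact: S=6, O=8, D=6 → current RPN = 288.
Fixed product = 48. Need 48 × D ≤ 83, so D ≤ 83/48 = 1.73.
Maximum integer Detection rating = 1 (gives RPN 48; D=2 would give 96 > 83).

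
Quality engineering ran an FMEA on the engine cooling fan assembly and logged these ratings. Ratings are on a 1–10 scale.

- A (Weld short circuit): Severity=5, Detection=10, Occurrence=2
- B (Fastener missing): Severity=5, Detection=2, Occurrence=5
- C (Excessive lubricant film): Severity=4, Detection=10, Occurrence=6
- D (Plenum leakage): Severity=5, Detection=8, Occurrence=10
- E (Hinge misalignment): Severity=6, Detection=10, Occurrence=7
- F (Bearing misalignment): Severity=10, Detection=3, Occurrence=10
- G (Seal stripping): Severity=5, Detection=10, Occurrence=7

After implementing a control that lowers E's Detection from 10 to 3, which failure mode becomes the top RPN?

D

RPN = Severity × Occurrence × Detection:
  A: 5 × 2 × 10 = 100
  B: 5 × 5 × 2 = 50
  C: 4 × 6 × 10 = 240
  D: 5 × 10 × 8 = 400
  E: 6 × 7 × 10 = 420
  F: 10 × 10 × 3 = 300
  G: 5 × 7 × 10 = 350
After action: E → 6 × 7 × 3 = 126.
Revised RPNs: D=400, G=350, F=300, C=240, E=126, A=100, B=50.
Highest is now D (400).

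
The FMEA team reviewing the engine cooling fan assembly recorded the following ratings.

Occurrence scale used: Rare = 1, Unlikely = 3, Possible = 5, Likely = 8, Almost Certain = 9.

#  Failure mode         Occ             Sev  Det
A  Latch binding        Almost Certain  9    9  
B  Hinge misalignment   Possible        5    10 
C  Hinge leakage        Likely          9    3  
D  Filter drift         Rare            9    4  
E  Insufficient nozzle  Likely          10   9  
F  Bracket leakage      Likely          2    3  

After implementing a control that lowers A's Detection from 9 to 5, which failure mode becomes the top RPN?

RPN = Severity × Occurrence × Detection:
  A: 9 × 9 × 9 = 729
  B: 5 × 5 × 10 = 250
  C: 9 × 8 × 3 = 216
  D: 9 × 1 × 4 = 36
  E: 10 × 8 × 9 = 720
  F: 2 × 8 × 3 = 48
After action: A → 9 × 9 × 5 = 405.
Revised RPNs: E=720, A=405, B=250, C=216, F=48, D=36.
Highest is now E (720).

E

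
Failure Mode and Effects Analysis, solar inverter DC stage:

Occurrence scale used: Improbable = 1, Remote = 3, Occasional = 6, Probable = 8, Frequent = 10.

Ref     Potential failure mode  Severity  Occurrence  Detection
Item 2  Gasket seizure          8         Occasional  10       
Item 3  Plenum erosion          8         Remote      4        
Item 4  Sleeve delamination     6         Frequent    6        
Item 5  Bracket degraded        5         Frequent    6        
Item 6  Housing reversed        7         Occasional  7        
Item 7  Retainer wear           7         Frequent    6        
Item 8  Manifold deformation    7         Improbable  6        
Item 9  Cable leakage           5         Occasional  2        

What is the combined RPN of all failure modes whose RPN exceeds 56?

RPN = Severity × Occurrence × Detection:
  Item 2: 8 × 6 × 10 = 480
  Item 3: 8 × 3 × 4 = 96
  Item 4: 6 × 10 × 6 = 360
  Item 5: 5 × 10 × 6 = 300
  Item 6: 7 × 6 × 7 = 294
  Item 7: 7 × 10 × 6 = 420
  Item 8: 7 × 1 × 6 = 42
  Item 9: 5 × 6 × 2 = 60
RPN > 56: Item 2 (480), Item 3 (96), Item 4 (360), Item 5 (300), Item 6 (294), Item 7 (420), Item 9 (60).
Sum: 480 + 96 + 360 + 300 + 294 + 420 + 60 = 2010.

2010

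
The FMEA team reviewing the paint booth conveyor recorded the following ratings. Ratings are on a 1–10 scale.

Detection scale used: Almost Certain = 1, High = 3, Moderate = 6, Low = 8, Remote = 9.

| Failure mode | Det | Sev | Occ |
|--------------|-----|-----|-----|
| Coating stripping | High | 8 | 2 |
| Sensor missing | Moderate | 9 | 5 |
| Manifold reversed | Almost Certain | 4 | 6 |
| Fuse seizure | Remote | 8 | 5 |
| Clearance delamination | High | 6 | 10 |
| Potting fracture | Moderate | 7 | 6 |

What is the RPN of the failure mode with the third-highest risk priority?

252

RPN = Severity × Occurrence × Detection:
  Coating stripping: 8 × 2 × 3 = 48
  Sensor missing: 9 × 5 × 6 = 270
  Manifold reversed: 4 × 6 × 1 = 24
  Fuse seizure: 8 × 5 × 9 = 360
  Clearance delamination: 6 × 10 × 3 = 180
  Potting fracture: 7 × 6 × 6 = 252
Sorted descending: 360, 270, 252, 180, 48, 24.
The third-highest RPN is 252 (Potting fracture).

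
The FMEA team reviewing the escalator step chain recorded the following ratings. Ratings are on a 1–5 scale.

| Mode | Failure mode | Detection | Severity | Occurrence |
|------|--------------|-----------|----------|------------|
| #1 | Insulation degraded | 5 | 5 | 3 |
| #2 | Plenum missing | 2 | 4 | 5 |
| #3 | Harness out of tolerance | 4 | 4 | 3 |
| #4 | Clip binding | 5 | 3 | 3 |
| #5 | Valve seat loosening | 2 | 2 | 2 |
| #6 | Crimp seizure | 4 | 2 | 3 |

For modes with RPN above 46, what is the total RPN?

123

RPN = Severity × Occurrence × Detection:
  #1: 5 × 3 × 5 = 75
  #2: 4 × 5 × 2 = 40
  #3: 4 × 3 × 4 = 48
  #4: 3 × 3 × 5 = 45
  #5: 2 × 2 × 2 = 8
  #6: 2 × 3 × 4 = 24
RPN > 46: #1 (75), #3 (48).
Sum: 75 + 48 = 123.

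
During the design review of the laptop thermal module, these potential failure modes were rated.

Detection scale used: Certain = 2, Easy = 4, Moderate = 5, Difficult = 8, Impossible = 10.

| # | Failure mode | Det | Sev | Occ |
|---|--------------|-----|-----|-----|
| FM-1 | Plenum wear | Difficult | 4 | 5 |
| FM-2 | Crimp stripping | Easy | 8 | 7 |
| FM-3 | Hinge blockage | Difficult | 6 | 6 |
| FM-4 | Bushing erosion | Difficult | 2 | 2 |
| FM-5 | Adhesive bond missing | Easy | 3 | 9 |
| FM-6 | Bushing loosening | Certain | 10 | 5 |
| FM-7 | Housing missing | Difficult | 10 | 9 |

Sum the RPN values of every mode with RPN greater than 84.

RPN = Severity × Occurrence × Detection:
  FM-1: 4 × 5 × 8 = 160
  FM-2: 8 × 7 × 4 = 224
  FM-3: 6 × 6 × 8 = 288
  FM-4: 2 × 2 × 8 = 32
  FM-5: 3 × 9 × 4 = 108
  FM-6: 10 × 5 × 2 = 100
  FM-7: 10 × 9 × 8 = 720
RPN > 84: FM-1 (160), FM-2 (224), FM-3 (288), FM-5 (108), FM-6 (100), FM-7 (720).
Sum: 160 + 224 + 288 + 108 + 100 + 720 = 1600.

1600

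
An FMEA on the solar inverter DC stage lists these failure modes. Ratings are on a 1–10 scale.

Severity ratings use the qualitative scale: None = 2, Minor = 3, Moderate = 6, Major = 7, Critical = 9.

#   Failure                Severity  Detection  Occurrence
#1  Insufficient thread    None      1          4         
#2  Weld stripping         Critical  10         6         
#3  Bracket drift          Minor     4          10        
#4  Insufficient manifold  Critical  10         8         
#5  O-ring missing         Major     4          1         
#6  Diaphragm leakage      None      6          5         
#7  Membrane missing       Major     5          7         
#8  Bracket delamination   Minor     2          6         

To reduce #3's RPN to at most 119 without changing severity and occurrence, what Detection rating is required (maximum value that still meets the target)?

3

#3: S=3, O=10, D=4 → current RPN = 120.
Fixed product = 30. Need 30 × D ≤ 119, so D ≤ 119/30 = 3.97.
Maximum integer Detection rating = 3 (gives RPN 90; D=4 would give 120 > 119).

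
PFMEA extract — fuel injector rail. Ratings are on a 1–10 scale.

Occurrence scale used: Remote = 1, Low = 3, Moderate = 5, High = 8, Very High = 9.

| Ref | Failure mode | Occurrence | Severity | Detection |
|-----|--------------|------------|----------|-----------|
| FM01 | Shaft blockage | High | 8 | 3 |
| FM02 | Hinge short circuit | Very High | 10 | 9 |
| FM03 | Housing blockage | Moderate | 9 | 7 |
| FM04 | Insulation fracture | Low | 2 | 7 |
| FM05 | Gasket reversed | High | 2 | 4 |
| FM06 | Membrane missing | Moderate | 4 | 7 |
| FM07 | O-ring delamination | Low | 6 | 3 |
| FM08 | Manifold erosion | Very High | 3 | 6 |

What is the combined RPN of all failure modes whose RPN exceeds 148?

RPN = Severity × Occurrence × Detection:
  FM01: 8 × 8 × 3 = 192
  FM02: 10 × 9 × 9 = 810
  FM03: 9 × 5 × 7 = 315
  FM04: 2 × 3 × 7 = 42
  FM05: 2 × 8 × 4 = 64
  FM06: 4 × 5 × 7 = 140
  FM07: 6 × 3 × 3 = 54
  FM08: 3 × 9 × 6 = 162
RPN > 148: FM01 (192), FM02 (810), FM03 (315), FM08 (162).
Sum: 192 + 810 + 315 + 162 = 1479.

1479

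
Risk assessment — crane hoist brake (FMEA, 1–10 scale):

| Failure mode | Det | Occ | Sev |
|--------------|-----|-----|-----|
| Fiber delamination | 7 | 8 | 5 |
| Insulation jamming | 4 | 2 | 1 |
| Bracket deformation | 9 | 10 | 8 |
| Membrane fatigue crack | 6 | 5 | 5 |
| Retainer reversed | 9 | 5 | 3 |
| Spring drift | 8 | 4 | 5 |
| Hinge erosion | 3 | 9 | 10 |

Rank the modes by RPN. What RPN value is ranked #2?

280

RPN = Severity × Occurrence × Detection:
  Fiber delamination: 5 × 8 × 7 = 280
  Insulation jamming: 1 × 2 × 4 = 8
  Bracket deformation: 8 × 10 × 9 = 720
  Membrane fatigue crack: 5 × 5 × 6 = 150
  Retainer reversed: 3 × 5 × 9 = 135
  Spring drift: 5 × 4 × 8 = 160
  Hinge erosion: 10 × 9 × 3 = 270
Sorted descending: 720, 280, 270, 160, 150, 135, 8.
The second-highest RPN is 280 (Fiber delamination).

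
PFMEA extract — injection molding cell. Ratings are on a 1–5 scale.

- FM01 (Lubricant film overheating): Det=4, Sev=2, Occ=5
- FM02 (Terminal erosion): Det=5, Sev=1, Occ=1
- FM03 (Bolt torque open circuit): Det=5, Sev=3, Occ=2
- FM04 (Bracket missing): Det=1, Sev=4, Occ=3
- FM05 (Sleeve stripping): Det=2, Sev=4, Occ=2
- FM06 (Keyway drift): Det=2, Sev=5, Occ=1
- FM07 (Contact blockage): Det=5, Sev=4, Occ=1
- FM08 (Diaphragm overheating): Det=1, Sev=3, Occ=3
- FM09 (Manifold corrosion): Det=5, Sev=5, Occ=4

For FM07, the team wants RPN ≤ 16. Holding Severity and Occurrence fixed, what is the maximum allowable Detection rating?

4

FM07: S=4, O=1, D=5 → current RPN = 20.
Fixed product = 4. Need 4 × D ≤ 16, so D ≤ 16/4 = 4.00.
Maximum integer Detection rating = 4 (gives RPN 16; D=5 would give 20 > 16).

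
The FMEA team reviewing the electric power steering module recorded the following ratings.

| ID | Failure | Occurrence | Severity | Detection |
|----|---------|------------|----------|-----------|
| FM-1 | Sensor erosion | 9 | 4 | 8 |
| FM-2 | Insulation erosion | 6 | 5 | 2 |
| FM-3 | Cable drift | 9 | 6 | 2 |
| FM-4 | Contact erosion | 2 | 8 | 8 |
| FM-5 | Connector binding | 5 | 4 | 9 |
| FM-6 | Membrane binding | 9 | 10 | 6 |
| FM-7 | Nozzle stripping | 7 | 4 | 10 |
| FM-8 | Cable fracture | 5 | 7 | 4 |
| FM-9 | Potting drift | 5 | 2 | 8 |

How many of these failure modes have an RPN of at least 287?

RPN = Severity × Occurrence × Detection:
  FM-1: 4 × 9 × 8 = 288
  FM-2: 5 × 6 × 2 = 60
  FM-3: 6 × 9 × 2 = 108
  FM-4: 8 × 2 × 8 = 128
  FM-5: 4 × 5 × 9 = 180
  FM-6: 10 × 9 × 6 = 540
  FM-7: 4 × 7 × 10 = 280
  FM-8: 7 × 5 × 4 = 140
  FM-9: 2 × 5 × 8 = 80
Modes with RPN ≥ 287: FM-1 (288), FM-6 (540) → 2.

2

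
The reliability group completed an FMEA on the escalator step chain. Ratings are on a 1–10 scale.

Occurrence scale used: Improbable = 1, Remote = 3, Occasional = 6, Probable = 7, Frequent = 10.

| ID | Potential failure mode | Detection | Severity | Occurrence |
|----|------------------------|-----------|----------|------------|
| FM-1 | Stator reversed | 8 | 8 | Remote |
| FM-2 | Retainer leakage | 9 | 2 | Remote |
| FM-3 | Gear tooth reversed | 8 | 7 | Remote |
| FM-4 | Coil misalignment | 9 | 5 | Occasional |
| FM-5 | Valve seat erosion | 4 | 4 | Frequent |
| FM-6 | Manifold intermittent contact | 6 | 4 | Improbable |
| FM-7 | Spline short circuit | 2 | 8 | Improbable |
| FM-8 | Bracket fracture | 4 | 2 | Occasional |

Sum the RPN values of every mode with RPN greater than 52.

RPN = Severity × Occurrence × Detection:
  FM-1: 8 × 3 × 8 = 192
  FM-2: 2 × 3 × 9 = 54
  FM-3: 7 × 3 × 8 = 168
  FM-4: 5 × 6 × 9 = 270
  FM-5: 4 × 10 × 4 = 160
  FM-6: 4 × 1 × 6 = 24
  FM-7: 8 × 1 × 2 = 16
  FM-8: 2 × 6 × 4 = 48
RPN > 52: FM-1 (192), FM-2 (54), FM-3 (168), FM-4 (270), FM-5 (160).
Sum: 192 + 54 + 168 + 270 + 160 = 844.

844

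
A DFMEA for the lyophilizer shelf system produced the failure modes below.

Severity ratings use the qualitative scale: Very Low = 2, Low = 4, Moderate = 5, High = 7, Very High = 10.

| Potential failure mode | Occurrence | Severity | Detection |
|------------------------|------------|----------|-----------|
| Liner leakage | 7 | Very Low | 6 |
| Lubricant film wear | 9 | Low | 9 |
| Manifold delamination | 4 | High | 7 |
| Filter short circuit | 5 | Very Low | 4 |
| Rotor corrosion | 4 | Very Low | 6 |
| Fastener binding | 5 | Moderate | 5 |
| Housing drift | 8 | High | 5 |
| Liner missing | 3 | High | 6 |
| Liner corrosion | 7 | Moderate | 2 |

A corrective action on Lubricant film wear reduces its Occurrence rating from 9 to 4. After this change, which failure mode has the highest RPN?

Housing drift

RPN = Severity × Occurrence × Detection:
  Liner leakage: 2 × 7 × 6 = 84
  Lubricant film wear: 4 × 9 × 9 = 324
  Manifold delamination: 7 × 4 × 7 = 196
  Filter short circuit: 2 × 5 × 4 = 40
  Rotor corrosion: 2 × 4 × 6 = 48
  Fastener binding: 5 × 5 × 5 = 125
  Housing drift: 7 × 8 × 5 = 280
  Liner missing: 7 × 3 × 6 = 126
  Liner corrosion: 5 × 7 × 2 = 70
After action: Lubricant film wear → 4 × 4 × 9 = 144.
Revised RPNs: Housing drift=280, Manifold delamination=196, Lubricant film wear=144, Liner missing=126, Fastener binding=125, Liner leakage=84, Liner corrosion=70, Rotor corrosion=48, Filter short circuit=40.
Highest is now Housing drift (280).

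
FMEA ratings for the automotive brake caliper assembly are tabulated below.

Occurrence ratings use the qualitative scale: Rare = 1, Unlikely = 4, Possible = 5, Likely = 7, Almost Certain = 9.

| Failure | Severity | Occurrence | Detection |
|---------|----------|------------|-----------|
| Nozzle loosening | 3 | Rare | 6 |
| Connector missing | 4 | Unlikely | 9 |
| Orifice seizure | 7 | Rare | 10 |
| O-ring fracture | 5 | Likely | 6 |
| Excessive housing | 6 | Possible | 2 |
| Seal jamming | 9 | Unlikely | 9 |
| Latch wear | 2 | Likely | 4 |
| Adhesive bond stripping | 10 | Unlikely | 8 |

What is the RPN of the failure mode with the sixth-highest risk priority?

60

RPN = Severity × Occurrence × Detection:
  Nozzle loosening: 3 × 1 × 6 = 18
  Connector missing: 4 × 4 × 9 = 144
  Orifice seizure: 7 × 1 × 10 = 70
  O-ring fracture: 5 × 7 × 6 = 210
  Excessive housing: 6 × 5 × 2 = 60
  Seal jamming: 9 × 4 × 9 = 324
  Latch wear: 2 × 7 × 4 = 56
  Adhesive bond stripping: 10 × 4 × 8 = 320
Sorted descending: 324, 320, 210, 144, 70, 60, 56, 18.
The sixth-highest RPN is 60 (Excessive housing).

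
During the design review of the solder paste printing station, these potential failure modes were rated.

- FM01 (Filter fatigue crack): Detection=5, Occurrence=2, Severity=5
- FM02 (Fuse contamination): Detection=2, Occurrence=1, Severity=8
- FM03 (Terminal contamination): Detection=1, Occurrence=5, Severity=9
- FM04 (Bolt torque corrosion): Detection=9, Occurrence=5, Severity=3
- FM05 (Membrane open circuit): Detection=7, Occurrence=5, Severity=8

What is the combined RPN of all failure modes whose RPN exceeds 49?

RPN = Severity × Occurrence × Detection:
  FM01: 5 × 2 × 5 = 50
  FM02: 8 × 1 × 2 = 16
  FM03: 9 × 5 × 1 = 45
  FM04: 3 × 5 × 9 = 135
  FM05: 8 × 5 × 7 = 280
RPN > 49: FM01 (50), FM04 (135), FM05 (280).
Sum: 50 + 135 + 280 = 465.

465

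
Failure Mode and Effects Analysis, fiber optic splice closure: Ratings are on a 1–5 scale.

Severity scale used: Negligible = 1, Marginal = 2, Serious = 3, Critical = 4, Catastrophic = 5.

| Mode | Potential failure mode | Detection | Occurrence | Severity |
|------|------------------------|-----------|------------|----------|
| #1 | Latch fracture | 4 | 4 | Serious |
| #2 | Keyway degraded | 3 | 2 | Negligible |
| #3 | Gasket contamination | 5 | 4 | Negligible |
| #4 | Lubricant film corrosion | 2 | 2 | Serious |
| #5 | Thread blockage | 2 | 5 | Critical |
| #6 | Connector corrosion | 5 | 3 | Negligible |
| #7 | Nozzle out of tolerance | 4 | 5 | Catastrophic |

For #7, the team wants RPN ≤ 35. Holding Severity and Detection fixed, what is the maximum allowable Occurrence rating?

#7: S=5, O=5, D=4 → current RPN = 100.
Fixed product = 20. Need 20 × O ≤ 35, so O ≤ 35/20 = 1.75.
Maximum integer Occurrence rating = 1 (gives RPN 20; O=2 would give 40 > 35).

1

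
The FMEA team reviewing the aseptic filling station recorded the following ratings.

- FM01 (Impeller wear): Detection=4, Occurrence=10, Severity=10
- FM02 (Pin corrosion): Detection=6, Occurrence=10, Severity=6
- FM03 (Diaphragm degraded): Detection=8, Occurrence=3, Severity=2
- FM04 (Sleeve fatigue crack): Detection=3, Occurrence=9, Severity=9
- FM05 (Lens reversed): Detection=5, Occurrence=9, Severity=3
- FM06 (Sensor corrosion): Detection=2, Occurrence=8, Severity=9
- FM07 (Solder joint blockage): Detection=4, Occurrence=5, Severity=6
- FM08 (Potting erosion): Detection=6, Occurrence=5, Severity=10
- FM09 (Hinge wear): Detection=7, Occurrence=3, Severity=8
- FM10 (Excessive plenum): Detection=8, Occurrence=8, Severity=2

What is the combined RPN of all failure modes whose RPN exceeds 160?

RPN = Severity × Occurrence × Detection:
  FM01: 10 × 10 × 4 = 400
  FM02: 6 × 10 × 6 = 360
  FM03: 2 × 3 × 8 = 48
  FM04: 9 × 9 × 3 = 243
  FM05: 3 × 9 × 5 = 135
  FM06: 9 × 8 × 2 = 144
  FM07: 6 × 5 × 4 = 120
  FM08: 10 × 5 × 6 = 300
  FM09: 8 × 3 × 7 = 168
  FM10: 2 × 8 × 8 = 128
RPN > 160: FM01 (400), FM02 (360), FM04 (243), FM08 (300), FM09 (168).
Sum: 400 + 360 + 243 + 300 + 168 = 1471.

1471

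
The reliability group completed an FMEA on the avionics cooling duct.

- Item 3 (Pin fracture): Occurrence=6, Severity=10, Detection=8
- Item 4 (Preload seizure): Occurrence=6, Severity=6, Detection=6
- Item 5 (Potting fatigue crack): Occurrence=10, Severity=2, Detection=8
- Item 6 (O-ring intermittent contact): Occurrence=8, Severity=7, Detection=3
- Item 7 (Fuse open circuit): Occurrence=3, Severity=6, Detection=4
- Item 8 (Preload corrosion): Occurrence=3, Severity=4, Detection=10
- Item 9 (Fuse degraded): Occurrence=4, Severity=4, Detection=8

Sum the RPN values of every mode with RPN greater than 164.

864

RPN = Severity × Occurrence × Detection:
  Item 3: 10 × 6 × 8 = 480
  Item 4: 6 × 6 × 6 = 216
  Item 5: 2 × 10 × 8 = 160
  Item 6: 7 × 8 × 3 = 168
  Item 7: 6 × 3 × 4 = 72
  Item 8: 4 × 3 × 10 = 120
  Item 9: 4 × 4 × 8 = 128
RPN > 164: Item 3 (480), Item 4 (216), Item 6 (168).
Sum: 480 + 216 + 168 = 864.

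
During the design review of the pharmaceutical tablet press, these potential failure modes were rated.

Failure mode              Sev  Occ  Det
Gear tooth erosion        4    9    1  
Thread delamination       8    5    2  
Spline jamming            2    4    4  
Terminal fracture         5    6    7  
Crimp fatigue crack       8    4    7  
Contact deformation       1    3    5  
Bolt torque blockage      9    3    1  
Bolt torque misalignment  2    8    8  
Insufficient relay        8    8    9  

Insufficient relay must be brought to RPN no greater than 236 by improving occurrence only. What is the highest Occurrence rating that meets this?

Insufficient relay: S=8, O=8, D=9 → current RPN = 576.
Fixed product = 72. Need 72 × O ≤ 236, so O ≤ 236/72 = 3.28.
Maximum integer Occurrence rating = 3 (gives RPN 216; O=4 would give 288 > 236).

3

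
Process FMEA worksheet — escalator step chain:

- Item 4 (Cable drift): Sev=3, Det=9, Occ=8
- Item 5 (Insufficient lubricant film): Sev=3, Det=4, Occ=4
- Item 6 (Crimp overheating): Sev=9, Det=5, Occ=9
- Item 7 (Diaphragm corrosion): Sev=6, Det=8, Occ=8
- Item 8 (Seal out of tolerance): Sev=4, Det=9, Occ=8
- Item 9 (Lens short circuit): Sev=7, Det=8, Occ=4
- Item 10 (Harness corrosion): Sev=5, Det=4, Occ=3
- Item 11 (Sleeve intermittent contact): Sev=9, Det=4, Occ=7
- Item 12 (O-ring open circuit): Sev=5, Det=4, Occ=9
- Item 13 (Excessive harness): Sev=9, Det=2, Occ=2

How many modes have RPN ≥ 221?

5

RPN = Severity × Occurrence × Detection:
  Item 4: 3 × 8 × 9 = 216
  Item 5: 3 × 4 × 4 = 48
  Item 6: 9 × 9 × 5 = 405
  Item 7: 6 × 8 × 8 = 384
  Item 8: 4 × 8 × 9 = 288
  Item 9: 7 × 4 × 8 = 224
  Item 10: 5 × 3 × 4 = 60
  Item 11: 9 × 7 × 4 = 252
  Item 12: 5 × 9 × 4 = 180
  Item 13: 9 × 2 × 2 = 36
Modes with RPN ≥ 221: Item 6 (405), Item 7 (384), Item 8 (288), Item 9 (224), Item 11 (252) → 5.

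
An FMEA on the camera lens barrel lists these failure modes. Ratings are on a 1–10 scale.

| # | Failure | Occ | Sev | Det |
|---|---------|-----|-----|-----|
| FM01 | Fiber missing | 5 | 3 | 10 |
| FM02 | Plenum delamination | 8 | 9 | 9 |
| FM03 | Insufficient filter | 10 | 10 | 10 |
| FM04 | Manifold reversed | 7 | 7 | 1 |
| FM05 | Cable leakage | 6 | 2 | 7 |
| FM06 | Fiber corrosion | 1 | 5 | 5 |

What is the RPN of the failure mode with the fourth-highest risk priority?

84

RPN = Severity × Occurrence × Detection:
  FM01: 3 × 5 × 10 = 150
  FM02: 9 × 8 × 9 = 648
  FM03: 10 × 10 × 10 = 1000
  FM04: 7 × 7 × 1 = 49
  FM05: 2 × 6 × 7 = 84
  FM06: 5 × 1 × 5 = 25
Sorted descending: 1000, 648, 150, 84, 49, 25.
The fourth-highest RPN is 84 (FM05).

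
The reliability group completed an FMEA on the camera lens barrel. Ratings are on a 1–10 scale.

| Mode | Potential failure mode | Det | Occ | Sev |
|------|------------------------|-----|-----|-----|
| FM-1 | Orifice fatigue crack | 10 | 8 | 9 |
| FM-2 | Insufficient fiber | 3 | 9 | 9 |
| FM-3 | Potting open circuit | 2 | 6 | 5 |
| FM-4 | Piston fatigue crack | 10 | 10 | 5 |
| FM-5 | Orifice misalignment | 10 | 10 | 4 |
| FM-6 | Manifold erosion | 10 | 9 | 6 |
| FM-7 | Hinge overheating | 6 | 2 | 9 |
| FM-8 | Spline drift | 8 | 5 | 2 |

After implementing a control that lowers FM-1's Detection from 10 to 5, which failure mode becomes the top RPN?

FM-6

RPN = Severity × Occurrence × Detection:
  FM-1: 9 × 8 × 10 = 720
  FM-2: 9 × 9 × 3 = 243
  FM-3: 5 × 6 × 2 = 60
  FM-4: 5 × 10 × 10 = 500
  FM-5: 4 × 10 × 10 = 400
  FM-6: 6 × 9 × 10 = 540
  FM-7: 9 × 2 × 6 = 108
  FM-8: 2 × 5 × 8 = 80
After action: FM-1 → 9 × 8 × 5 = 360.
Revised RPNs: FM-6=540, FM-4=500, FM-5=400, FM-1=360, FM-2=243, FM-7=108, FM-8=80, FM-3=60.
Highest is now FM-6 (540).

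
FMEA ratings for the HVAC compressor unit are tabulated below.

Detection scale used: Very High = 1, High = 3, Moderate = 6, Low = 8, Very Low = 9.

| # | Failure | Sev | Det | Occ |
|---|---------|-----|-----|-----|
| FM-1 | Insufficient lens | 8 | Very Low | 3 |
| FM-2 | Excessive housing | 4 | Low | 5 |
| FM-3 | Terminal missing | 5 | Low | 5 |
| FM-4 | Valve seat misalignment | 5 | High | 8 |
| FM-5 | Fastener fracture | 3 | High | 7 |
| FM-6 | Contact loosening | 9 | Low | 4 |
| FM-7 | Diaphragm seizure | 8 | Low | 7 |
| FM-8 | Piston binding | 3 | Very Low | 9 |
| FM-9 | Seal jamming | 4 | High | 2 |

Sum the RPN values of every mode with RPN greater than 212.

RPN = Severity × Occurrence × Detection:
  FM-1: 8 × 3 × 9 = 216
  FM-2: 4 × 5 × 8 = 160
  FM-3: 5 × 5 × 8 = 200
  FM-4: 5 × 8 × 3 = 120
  FM-5: 3 × 7 × 3 = 63
  FM-6: 9 × 4 × 8 = 288
  FM-7: 8 × 7 × 8 = 448
  FM-8: 3 × 9 × 9 = 243
  FM-9: 4 × 2 × 3 = 24
RPN > 212: FM-1 (216), FM-6 (288), FM-7 (448), FM-8 (243).
Sum: 216 + 288 + 448 + 243 = 1195.

1195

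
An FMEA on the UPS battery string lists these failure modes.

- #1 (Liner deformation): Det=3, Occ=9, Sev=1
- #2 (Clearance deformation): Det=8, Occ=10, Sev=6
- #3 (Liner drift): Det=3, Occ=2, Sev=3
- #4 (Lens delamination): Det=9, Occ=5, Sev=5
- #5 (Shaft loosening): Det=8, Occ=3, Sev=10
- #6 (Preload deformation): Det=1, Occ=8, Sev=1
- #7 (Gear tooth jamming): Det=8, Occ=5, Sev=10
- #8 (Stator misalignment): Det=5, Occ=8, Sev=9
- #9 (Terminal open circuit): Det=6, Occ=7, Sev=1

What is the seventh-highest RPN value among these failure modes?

27

RPN = Severity × Occurrence × Detection:
  #1: 1 × 9 × 3 = 27
  #2: 6 × 10 × 8 = 480
  #3: 3 × 2 × 3 = 18
  #4: 5 × 5 × 9 = 225
  #5: 10 × 3 × 8 = 240
  #6: 1 × 8 × 1 = 8
  #7: 10 × 5 × 8 = 400
  #8: 9 × 8 × 5 = 360
  #9: 1 × 7 × 6 = 42
Sorted descending: 480, 400, 360, 240, 225, 42, 27, 18, 8.
The seventh-highest RPN is 27 (#1).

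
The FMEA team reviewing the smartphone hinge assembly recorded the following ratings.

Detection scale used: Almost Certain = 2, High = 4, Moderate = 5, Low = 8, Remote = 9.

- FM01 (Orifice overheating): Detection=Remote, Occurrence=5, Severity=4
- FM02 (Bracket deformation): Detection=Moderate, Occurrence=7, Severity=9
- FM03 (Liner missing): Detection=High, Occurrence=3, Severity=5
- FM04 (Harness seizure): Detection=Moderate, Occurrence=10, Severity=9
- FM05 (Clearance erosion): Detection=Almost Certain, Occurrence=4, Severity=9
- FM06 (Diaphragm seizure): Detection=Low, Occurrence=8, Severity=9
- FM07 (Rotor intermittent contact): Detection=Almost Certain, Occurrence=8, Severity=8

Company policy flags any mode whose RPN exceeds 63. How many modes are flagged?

6

RPN = Severity × Occurrence × Detection:
  FM01: 4 × 5 × 9 = 180
  FM02: 9 × 7 × 5 = 315
  FM03: 5 × 3 × 4 = 60
  FM04: 9 × 10 × 5 = 450
  FM05: 9 × 4 × 2 = 72
  FM06: 9 × 8 × 8 = 576
  FM07: 8 × 8 × 2 = 128
Modes with RPN > 63: FM01 (180), FM02 (315), FM04 (450), FM05 (72), FM06 (576), FM07 (128) → 6.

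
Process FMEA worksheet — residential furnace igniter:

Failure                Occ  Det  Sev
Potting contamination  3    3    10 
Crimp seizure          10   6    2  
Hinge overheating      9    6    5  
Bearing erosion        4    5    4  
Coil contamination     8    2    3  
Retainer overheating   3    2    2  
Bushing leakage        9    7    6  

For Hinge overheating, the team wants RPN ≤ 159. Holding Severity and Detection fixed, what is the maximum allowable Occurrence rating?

5

Hinge overheating: S=5, O=9, D=6 → current RPN = 270.
Fixed product = 30. Need 30 × O ≤ 159, so O ≤ 159/30 = 5.30.
Maximum integer Occurrence rating = 5 (gives RPN 150; O=6 would give 180 > 159).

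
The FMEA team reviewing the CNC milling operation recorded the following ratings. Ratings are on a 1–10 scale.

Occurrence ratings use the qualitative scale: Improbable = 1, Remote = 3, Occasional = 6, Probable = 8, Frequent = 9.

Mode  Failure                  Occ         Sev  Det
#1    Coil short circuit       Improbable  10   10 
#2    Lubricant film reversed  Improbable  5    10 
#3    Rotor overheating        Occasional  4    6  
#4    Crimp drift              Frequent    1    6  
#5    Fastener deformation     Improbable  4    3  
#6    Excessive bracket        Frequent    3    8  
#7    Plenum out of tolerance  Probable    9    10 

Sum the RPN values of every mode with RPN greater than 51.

1234

RPN = Severity × Occurrence × Detection:
  #1: 10 × 1 × 10 = 100
  #2: 5 × 1 × 10 = 50
  #3: 4 × 6 × 6 = 144
  #4: 1 × 9 × 6 = 54
  #5: 4 × 1 × 3 = 12
  #6: 3 × 9 × 8 = 216
  #7: 9 × 8 × 10 = 720
RPN > 51: #1 (100), #3 (144), #4 (54), #6 (216), #7 (720).
Sum: 100 + 144 + 54 + 216 + 720 = 1234.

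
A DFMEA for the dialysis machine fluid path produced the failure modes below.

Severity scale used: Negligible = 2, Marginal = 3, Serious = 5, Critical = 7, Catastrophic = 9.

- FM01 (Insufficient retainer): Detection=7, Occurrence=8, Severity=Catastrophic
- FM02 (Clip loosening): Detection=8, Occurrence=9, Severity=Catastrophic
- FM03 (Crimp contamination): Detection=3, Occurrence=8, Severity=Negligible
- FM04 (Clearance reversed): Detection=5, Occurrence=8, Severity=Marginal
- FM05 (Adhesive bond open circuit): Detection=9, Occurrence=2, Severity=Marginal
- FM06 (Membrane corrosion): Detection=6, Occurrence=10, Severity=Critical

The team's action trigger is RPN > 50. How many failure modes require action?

RPN = Severity × Occurrence × Detection:
  FM01: 9 × 8 × 7 = 504
  FM02: 9 × 9 × 8 = 648
  FM03: 2 × 8 × 3 = 48
  FM04: 3 × 8 × 5 = 120
  FM05: 3 × 2 × 9 = 54
  FM06: 7 × 10 × 6 = 420
Modes with RPN > 50: FM01 (504), FM02 (648), FM04 (120), FM05 (54), FM06 (420) → 5.

5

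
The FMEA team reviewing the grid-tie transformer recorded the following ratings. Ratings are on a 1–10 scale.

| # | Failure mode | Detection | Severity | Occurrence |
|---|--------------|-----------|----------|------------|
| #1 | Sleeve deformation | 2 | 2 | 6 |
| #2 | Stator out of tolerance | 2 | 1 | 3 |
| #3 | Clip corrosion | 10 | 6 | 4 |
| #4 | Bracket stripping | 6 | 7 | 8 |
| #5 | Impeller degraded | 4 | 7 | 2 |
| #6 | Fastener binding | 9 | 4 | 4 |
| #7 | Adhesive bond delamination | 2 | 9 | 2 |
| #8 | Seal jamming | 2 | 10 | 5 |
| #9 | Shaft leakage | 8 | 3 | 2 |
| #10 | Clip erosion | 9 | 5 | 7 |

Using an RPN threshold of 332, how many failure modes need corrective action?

1

RPN = Severity × Occurrence × Detection:
  #1: 2 × 6 × 2 = 24
  #2: 1 × 3 × 2 = 6
  #3: 6 × 4 × 10 = 240
  #4: 7 × 8 × 6 = 336
  #5: 7 × 2 × 4 = 56
  #6: 4 × 4 × 9 = 144
  #7: 9 × 2 × 2 = 36
  #8: 10 × 5 × 2 = 100
  #9: 3 × 2 × 8 = 48
  #10: 5 × 7 × 9 = 315
Modes with RPN ≥ 332: #4 (336) → 1.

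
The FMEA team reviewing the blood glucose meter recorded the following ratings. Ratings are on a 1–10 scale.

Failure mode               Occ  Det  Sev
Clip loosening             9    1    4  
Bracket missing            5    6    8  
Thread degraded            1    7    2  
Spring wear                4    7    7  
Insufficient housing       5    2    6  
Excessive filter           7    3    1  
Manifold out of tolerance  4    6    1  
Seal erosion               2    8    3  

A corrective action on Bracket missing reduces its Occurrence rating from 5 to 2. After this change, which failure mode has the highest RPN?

Spring wear

RPN = Severity × Occurrence × Detection:
  Clip loosening: 4 × 9 × 1 = 36
  Bracket missing: 8 × 5 × 6 = 240
  Thread degraded: 2 × 1 × 7 = 14
  Spring wear: 7 × 4 × 7 = 196
  Insufficient housing: 6 × 5 × 2 = 60
  Excessive filter: 1 × 7 × 3 = 21
  Manifold out of tolerance: 1 × 4 × 6 = 24
  Seal erosion: 3 × 2 × 8 = 48
After action: Bracket missing → 8 × 2 × 6 = 96.
Revised RPNs: Spring wear=196, Bracket missing=96, Insufficient housing=60, Seal erosion=48, Clip loosening=36, Manifold out of tolerance=24, Excessive filter=21, Thread degraded=14.
Highest is now Spring wear (196).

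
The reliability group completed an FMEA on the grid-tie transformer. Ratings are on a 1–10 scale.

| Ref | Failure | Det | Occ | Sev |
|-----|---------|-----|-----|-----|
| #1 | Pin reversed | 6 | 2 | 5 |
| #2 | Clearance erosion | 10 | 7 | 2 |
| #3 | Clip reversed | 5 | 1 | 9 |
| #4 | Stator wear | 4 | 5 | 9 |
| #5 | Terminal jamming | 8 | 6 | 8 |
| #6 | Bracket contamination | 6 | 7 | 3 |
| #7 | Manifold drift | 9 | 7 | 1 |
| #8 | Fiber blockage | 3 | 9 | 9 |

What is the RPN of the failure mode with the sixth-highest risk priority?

63

RPN = Severity × Occurrence × Detection:
  #1: 5 × 2 × 6 = 60
  #2: 2 × 7 × 10 = 140
  #3: 9 × 1 × 5 = 45
  #4: 9 × 5 × 4 = 180
  #5: 8 × 6 × 8 = 384
  #6: 3 × 7 × 6 = 126
  #7: 1 × 7 × 9 = 63
  #8: 9 × 9 × 3 = 243
Sorted descending: 384, 243, 180, 140, 126, 63, 60, 45.
The sixth-highest RPN is 63 (#7).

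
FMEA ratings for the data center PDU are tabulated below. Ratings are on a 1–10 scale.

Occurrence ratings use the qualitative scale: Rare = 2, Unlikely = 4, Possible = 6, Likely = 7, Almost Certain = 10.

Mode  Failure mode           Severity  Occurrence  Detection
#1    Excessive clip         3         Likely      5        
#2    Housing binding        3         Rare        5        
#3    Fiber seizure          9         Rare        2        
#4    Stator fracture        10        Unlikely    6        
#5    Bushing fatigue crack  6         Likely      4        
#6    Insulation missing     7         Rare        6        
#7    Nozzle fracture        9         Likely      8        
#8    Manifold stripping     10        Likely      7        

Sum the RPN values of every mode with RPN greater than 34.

RPN = Severity × Occurrence × Detection:
  #1: 3 × 7 × 5 = 105
  #2: 3 × 2 × 5 = 30
  #3: 9 × 2 × 2 = 36
  #4: 10 × 4 × 6 = 240
  #5: 6 × 7 × 4 = 168
  #6: 7 × 2 × 6 = 84
  #7: 9 × 7 × 8 = 504
  #8: 10 × 7 × 7 = 490
RPN > 34: #1 (105), #3 (36), #4 (240), #5 (168), #6 (84), #7 (504), #8 (490).
Sum: 105 + 36 + 240 + 168 + 84 + 504 + 490 = 1627.

1627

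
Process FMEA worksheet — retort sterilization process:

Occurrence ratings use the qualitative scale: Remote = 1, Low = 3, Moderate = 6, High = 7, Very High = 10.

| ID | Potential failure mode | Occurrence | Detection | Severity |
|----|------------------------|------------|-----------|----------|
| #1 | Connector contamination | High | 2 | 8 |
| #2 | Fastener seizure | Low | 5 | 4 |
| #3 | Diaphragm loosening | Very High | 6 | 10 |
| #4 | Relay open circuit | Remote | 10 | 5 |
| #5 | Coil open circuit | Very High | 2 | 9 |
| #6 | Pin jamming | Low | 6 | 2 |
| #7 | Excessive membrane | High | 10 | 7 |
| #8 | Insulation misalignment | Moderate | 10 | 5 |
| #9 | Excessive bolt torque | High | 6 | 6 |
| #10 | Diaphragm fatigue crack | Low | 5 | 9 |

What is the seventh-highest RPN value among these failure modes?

112

RPN = Severity × Occurrence × Detection:
  #1: 8 × 7 × 2 = 112
  #2: 4 × 3 × 5 = 60
  #3: 10 × 10 × 6 = 600
  #4: 5 × 1 × 10 = 50
  #5: 9 × 10 × 2 = 180
  #6: 2 × 3 × 6 = 36
  #7: 7 × 7 × 10 = 490
  #8: 5 × 6 × 10 = 300
  #9: 6 × 7 × 6 = 252
  #10: 9 × 3 × 5 = 135
Sorted descending: 600, 490, 300, 252, 180, 135, 112, 60, 50, 36.
The seventh-highest RPN is 112 (#1).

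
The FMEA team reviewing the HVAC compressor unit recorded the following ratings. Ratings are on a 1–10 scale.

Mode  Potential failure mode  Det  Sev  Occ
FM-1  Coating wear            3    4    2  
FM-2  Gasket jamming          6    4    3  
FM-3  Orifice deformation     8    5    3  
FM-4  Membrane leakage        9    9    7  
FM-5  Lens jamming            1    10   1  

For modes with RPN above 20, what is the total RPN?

RPN = Severity × Occurrence × Detection:
  FM-1: 4 × 2 × 3 = 24
  FM-2: 4 × 3 × 6 = 72
  FM-3: 5 × 3 × 8 = 120
  FM-4: 9 × 7 × 9 = 567
  FM-5: 10 × 1 × 1 = 10
RPN > 20: FM-1 (24), FM-2 (72), FM-3 (120), FM-4 (567).
Sum: 24 + 72 + 120 + 567 = 783.

783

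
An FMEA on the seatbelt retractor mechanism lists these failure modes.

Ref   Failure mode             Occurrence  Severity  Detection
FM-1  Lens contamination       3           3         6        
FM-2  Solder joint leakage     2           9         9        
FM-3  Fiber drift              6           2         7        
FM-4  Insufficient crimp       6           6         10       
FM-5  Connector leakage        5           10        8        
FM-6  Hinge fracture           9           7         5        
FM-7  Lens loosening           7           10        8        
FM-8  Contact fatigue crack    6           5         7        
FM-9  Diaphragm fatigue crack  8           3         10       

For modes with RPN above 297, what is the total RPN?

1635

RPN = Severity × Occurrence × Detection:
  FM-1: 3 × 3 × 6 = 54
  FM-2: 9 × 2 × 9 = 162
  FM-3: 2 × 6 × 7 = 84
  FM-4: 6 × 6 × 10 = 360
  FM-5: 10 × 5 × 8 = 400
  FM-6: 7 × 9 × 5 = 315
  FM-7: 10 × 7 × 8 = 560
  FM-8: 5 × 6 × 7 = 210
  FM-9: 3 × 8 × 10 = 240
RPN > 297: FM-4 (360), FM-5 (400), FM-6 (315), FM-7 (560).
Sum: 360 + 400 + 315 + 560 = 1635.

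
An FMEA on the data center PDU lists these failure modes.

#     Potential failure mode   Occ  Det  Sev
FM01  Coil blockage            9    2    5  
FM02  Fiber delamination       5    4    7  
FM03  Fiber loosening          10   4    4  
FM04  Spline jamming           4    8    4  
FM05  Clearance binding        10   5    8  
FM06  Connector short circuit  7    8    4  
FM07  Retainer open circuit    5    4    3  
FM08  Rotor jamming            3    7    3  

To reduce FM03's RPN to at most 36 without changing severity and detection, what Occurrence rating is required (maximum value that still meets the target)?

FM03: S=4, O=10, D=4 → current RPN = 160.
Fixed product = 16. Need 16 × O ≤ 36, so O ≤ 36/16 = 2.25.
Maximum integer Occurrence rating = 2 (gives RPN 32; O=3 would give 48 > 36).

2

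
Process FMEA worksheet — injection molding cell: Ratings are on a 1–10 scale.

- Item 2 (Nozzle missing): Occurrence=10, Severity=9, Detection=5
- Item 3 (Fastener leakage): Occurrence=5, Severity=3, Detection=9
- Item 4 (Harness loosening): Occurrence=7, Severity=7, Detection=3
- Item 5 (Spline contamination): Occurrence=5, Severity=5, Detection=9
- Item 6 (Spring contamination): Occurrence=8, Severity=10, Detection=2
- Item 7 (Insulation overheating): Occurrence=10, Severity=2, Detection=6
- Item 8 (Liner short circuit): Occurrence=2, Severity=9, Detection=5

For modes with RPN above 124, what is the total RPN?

RPN = Severity × Occurrence × Detection:
  Item 2: 9 × 10 × 5 = 450
  Item 3: 3 × 5 × 9 = 135
  Item 4: 7 × 7 × 3 = 147
  Item 5: 5 × 5 × 9 = 225
  Item 6: 10 × 8 × 2 = 160
  Item 7: 2 × 10 × 6 = 120
  Item 8: 9 × 2 × 5 = 90
RPN > 124: Item 2 (450), Item 3 (135), Item 4 (147), Item 5 (225), Item 6 (160).
Sum: 450 + 135 + 147 + 225 + 160 = 1117.

1117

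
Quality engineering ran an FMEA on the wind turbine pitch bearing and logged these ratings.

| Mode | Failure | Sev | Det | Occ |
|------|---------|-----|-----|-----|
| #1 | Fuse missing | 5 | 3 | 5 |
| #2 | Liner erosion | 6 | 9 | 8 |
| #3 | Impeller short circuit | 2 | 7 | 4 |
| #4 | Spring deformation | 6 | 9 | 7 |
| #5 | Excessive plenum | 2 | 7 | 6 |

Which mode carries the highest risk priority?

#2

RPN = Severity × Occurrence × Detection:
  #1: 5 × 5 × 3 = 75
  #2: 6 × 8 × 9 = 432
  #3: 2 × 4 × 7 = 56
  #4: 6 × 7 × 9 = 378
  #5: 2 × 6 × 7 = 84
Highest RPN is 432 → #2.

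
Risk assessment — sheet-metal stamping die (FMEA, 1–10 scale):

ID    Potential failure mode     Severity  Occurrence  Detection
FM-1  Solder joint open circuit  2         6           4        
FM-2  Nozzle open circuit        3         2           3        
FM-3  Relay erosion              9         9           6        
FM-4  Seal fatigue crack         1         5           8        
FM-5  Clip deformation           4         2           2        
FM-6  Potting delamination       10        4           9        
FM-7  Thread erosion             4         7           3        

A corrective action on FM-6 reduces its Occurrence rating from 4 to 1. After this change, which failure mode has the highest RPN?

RPN = Severity × Occurrence × Detection:
  FM-1: 2 × 6 × 4 = 48
  FM-2: 3 × 2 × 3 = 18
  FM-3: 9 × 9 × 6 = 486
  FM-4: 1 × 5 × 8 = 40
  FM-5: 4 × 2 × 2 = 16
  FM-6: 10 × 4 × 9 = 360
  FM-7: 4 × 7 × 3 = 84
After action: FM-6 → 10 × 1 × 9 = 90.
Revised RPNs: FM-3=486, FM-6=90, FM-7=84, FM-1=48, FM-4=40, FM-2=18, FM-5=16.
Highest is now FM-3 (486).

FM-3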